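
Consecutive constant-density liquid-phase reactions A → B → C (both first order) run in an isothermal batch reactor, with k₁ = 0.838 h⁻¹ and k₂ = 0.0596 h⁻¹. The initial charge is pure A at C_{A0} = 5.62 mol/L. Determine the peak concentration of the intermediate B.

Evaluating C_B at t_opt = ln(k₂/k₁)/(k₂−k₁) gives C_{B,max}/C_{A0} = (k₁/k₂)^[k₂/(k₂−k₁)].
= (0.838/0.0596)^(0.0596/(0.0596−0.838)) = (14.06)^(-0.07657) = 0.8168.
C_{B,max} = 0.8168×5.62 = 4.59 mol/L.

4.59 mol/L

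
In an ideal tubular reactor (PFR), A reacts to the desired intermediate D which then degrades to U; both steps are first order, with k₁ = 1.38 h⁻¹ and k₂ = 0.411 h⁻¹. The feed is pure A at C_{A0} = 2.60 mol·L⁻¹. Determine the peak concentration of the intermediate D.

1.56 mol·L⁻¹

Evaluating C_D at τ_opt = ln(k₂/k₁)/(k₂−k₁) gives C_{D,max}/C_{A0} = (k₁/k₂)^[k₂/(k₂−k₁)].
= (1.38/0.411)^(0.411/(0.411−1.38)) = (3.358)^(-0.4241) = 0.5982.
C_{D,max} = 0.5982×2.60 = 1.56 mol·L⁻¹.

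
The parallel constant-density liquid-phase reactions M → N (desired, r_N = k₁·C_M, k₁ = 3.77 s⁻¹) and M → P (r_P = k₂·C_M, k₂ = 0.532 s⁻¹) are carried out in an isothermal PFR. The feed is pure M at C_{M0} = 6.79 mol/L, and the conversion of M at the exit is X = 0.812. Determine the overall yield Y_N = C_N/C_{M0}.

0.712

C_M = C_{M0}(1−X) = 1.277 mol/L.
Both paths are first order in M, so the instantaneous fraction to N is constant: dC_N/d(−C_M) = k₁/(k₁+k₂) = 0.8763.
C_N = 0.8763·(C_{M0}−C_M) = 0.8763×5.513 = 4.83 mol/L.
Y_N = C_N/C_{M0} = 4.832/6.79 = 0.712.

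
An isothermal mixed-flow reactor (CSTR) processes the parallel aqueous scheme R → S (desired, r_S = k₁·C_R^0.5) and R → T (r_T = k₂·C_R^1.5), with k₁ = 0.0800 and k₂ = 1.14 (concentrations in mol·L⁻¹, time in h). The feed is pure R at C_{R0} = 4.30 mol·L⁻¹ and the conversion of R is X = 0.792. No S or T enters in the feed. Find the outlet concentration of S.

0.248 mol·L⁻¹

Exit C_R = C_{R0}(1−X) = 4.30×0.208 = 0.8944 mol·L⁻¹.
A CSTR operates uniformly at the exit composition, giving r_S = 0.07566 and r_T = 0.9643 (each k·C_R^n at C_R = 0.8944).
Fraction of consumed R going to S: r_S/(r_S+r_T) = 0.07275.
C_S = 0.07275·C_{R0}·X = 0.07275×4.30×0.792 = 0.248 mol·L⁻¹.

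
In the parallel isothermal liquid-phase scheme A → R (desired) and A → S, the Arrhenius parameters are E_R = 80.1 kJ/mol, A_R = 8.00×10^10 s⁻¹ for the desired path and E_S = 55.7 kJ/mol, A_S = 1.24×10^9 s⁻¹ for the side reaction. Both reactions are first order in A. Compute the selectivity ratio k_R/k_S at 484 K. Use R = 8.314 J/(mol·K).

0.150

With equal orders, S_{R/S} = k_R/k_S = (A_R/A_S)·exp[(E_S−E_R)/(RT)].
(E_S−E_R)/(RT) = (55.7−80.1)×10³/(8.314×484) = -24400/4024 = -6.064.
k_R/k_S = (8.00×10^10/1.24×10^9)·exp(-6.064) = 64.52 × 0.002326 = 0.150.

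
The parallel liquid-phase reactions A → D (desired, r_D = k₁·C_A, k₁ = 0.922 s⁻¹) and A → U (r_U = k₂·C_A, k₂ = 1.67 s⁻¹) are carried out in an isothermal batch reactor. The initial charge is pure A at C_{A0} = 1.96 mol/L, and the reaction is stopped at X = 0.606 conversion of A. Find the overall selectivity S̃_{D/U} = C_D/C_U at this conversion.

0.552

C_A = C_{A0}(1−X) = 0.7722 mol/L.
Both paths are first order in A, so the instantaneous fraction to D is constant: dC_D/d(−C_A) = k₁/(k₁+k₂) = 0.3557.
C_D = 0.3557·(C_{A0}−C_A) = 0.3557×1.188 = 0.422 mol/L.
C_U = (C_{A0}−C_A)−C_D = 0.7653 mol/L; S̃_{D/U} = 0.4225/0.7653 = 0.552.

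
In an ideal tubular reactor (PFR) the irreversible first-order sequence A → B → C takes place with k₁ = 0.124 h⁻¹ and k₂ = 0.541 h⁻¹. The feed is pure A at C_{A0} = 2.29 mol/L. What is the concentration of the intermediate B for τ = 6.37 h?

0.287 mol/L

Solving the coupled first-order balances gives C_B(τ) = [k₁/(k₂−k₁)]·C_{A0}·(e^(−k₁τ) − e^(−k₂τ)).
e^(−k₁τ) = e^(−0.124×6.37) = e^(−0.7899) = 0.4539; e^(−k₂τ) = e^(−3.446) = 0.03187.
C_B = 0.124×2.29/(0.541−0.124) × (0.4539−0.03187) = 0.6810×0.4220 = 0.2874 mol/L.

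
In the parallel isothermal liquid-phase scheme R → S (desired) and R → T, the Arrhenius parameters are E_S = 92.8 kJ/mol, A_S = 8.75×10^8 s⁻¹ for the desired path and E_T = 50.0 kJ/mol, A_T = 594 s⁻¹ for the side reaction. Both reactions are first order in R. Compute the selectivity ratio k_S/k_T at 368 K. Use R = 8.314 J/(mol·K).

1.24

Since both paths have the same order in R, the concentration cancels and S_{S/T} = k_S/k_T = (A_S/A_T)·exp[(E_T−E_S)/(RT)].
(E_T−E_S)/(RT) = (50.0−92.8)×10³/(8.314×368) = -42800/3060 = -13.99.
k_S/k_T = (8.75×10^8/594)·exp(-13.99) = 1.473×10^6 × 8.407×10^-7 = 1.24.
Since E_S > E_T, raising the temperature improves selectivity toward S.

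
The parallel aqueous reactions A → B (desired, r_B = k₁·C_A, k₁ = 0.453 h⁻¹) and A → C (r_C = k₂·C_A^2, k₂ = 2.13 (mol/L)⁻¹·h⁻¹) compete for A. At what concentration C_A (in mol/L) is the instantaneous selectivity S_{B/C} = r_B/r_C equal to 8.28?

0.0257 mol/L

S_{B/C} = (k₁/k₂)·C_A⁻¹ ⇒ C_A = (S·k₂/k₁)^(-1).
= (8.28×2.13/0.453)^(-1) = (38.93)^(-1) = 0.0257 mol/L.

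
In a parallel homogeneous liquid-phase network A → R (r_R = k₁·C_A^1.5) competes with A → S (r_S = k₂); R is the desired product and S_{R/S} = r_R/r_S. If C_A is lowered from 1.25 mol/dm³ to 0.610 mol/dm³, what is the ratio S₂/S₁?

0.341

S_{R/S} = (k₁/k₂)·C_A^1.5, so S₂/S₁ = (C_{A,2}/C_{A,1})^1.5.
= (0.610/1.25)^1.5 = (0.4880)^1.5 = 0.341.
Selectivity toward R falls as C_A falls — high-concentration operation is favoured.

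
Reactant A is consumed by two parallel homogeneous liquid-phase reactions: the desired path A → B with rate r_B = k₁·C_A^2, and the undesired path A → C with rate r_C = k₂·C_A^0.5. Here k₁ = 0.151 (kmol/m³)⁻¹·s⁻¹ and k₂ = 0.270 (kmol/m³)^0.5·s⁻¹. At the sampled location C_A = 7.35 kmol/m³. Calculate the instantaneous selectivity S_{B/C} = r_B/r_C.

11.1

S_{B/C} = r_B/r_C = (k₁·C_A^2)/(k₂·C_A^0.5) = (k₁/k₂)·C_A^1.5.
= (0.151×7.350^2) / (0.270×7.350^0.5) = 8.157/0.7320 = 11.1.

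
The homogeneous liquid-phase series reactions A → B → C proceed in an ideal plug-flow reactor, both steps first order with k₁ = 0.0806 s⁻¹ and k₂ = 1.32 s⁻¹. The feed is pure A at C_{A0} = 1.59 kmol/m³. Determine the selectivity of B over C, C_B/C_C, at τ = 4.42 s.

Solving the coupled first-order balances gives C_B(τ) = [k₁/(k₂−k₁)]·C_{A0}·(e^(−k₁τ) − e^(−k₂τ)).
e^(−k₁τ) = e^(−0.0806×4.42) = e^(−0.3563) = 0.7003; e^(−k₂τ) = e^(−5.834) = 0.002925.
C_B = 0.0806×1.59/(1.32−0.0806) × (0.7003−0.002925) = 0.1034×0.6974 = 0.07211 kmol/m³.
C_A = C_{A0}e^(−k₁τ) = 1.113 kmol/m³, so C_C = C_{A0}−C_A−C_B = 0.4044 kmol/m³; C_B/C_C = 0.178.

0.178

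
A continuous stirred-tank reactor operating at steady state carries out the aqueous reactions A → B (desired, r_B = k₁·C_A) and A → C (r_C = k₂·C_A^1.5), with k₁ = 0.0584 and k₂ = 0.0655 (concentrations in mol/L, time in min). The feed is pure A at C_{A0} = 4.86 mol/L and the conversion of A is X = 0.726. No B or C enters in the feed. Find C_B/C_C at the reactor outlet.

Exit C_A = C_{A0}(1−X) = 4.86×0.274 = 1.332 mol/L.
In a CSTR the entire volume is at exit conditions, so r_B = 0.0584×1.332 = 0.07777 and r_C = 0.0655×1.332^1.5 = 0.1007.
Overall selectivity = C_B/C_C = r_Bτ/(r_Cτ) = r_B/r_C = 0.773.

0.773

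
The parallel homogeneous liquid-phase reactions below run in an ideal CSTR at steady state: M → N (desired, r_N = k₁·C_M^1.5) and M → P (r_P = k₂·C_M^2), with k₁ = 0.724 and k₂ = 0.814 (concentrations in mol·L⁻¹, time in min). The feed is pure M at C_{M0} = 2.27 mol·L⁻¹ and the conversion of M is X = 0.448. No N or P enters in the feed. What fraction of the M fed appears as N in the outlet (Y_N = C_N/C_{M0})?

0.198

Exit C_M = C_{M0}(1−X) = 2.27×0.552 = 1.253 mol·L⁻¹.
Rates in a CSTR are evaluated at the outlet concentration: r_N = 0.724×1.253^1.5 = 1.016, r_P = 0.814×1.253^2 = 1.278.
Fraction of consumed M going to N: r_N/(r_N+r_P) = 0.4428.
C_N = 0.4428·C_{M0}·X = 0.4428×2.27×0.448 = 0.450 mol·L⁻¹; Y_N = C_N/C_{M0} = 0.198.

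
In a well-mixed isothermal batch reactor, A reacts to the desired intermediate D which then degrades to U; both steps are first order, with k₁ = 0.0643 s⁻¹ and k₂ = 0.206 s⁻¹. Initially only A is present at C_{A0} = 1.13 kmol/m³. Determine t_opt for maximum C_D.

Setting dC_D/dt = 0 gives t_opt = ln(k₂/k₁)/(k₂−k₁).
= ln(0.206/0.0643)/(0.206−0.0643) = ln(3.204)/0.1417 = 1.164/0.1417 = 8.22 s.

8.22 s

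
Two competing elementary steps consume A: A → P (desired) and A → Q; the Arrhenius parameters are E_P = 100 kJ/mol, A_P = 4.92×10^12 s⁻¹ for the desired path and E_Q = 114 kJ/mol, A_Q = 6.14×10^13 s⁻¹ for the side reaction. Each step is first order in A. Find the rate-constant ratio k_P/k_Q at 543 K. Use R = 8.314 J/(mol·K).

k_P/k_Q = (A_P/A_Q)·exp[−(E_P−E_Q)/(RT)] = (A_P/A_Q)·exp[(E_Q−E_P)/(RT)].
(E_Q−E_P)/(RT) = (114−100)×10³/(8.314×543) = 14000/4515 = 3.101.
k_P/k_Q = (4.92×10^12/6.14×10^13)·exp(3.101) = 0.08013 × 22.22 = 1.78.
Since E_P < E_Q, lowering the temperature improves selectivity toward P.

1.78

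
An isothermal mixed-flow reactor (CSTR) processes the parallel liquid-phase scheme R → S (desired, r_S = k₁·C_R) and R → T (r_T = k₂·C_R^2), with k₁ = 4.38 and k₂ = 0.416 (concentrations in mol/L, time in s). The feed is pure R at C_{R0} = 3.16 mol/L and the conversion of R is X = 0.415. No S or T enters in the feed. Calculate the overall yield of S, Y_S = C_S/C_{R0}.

Exit C_R = C_{R0}(1−X) = 3.16×0.585 = 1.849 mol/L.
In a CSTR the entire volume is at exit conditions, so r_S = 4.38×1.849 = 8.097 and r_T = 0.416×1.849^2 = 1.422.
Fraction of consumed R going to S: r_S/(r_S+r_T) = 0.8506.
C_S = 0.8506·C_{R0}·X = 0.8506×3.16×0.415 = 1.12 mol/L; Y_S = C_S/C_{R0} = 0.353.

0.353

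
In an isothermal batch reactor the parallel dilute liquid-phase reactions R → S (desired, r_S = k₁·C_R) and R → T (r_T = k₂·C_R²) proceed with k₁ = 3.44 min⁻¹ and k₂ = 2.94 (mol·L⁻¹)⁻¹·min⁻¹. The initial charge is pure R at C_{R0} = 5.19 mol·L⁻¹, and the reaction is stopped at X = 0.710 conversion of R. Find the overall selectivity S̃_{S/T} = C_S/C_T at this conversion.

0.379

C_R = C_{R0}(1−X) = 1.505 mol·L⁻¹.
Along a PFR/batch, dC_S/dC_R = −r_S/(r_S+r_T) = −k₁/(k₁+k₂·C_R).
Integrating from C_{R0} to C_R: C_S = (3.44/2.94)·ln[(3.44+2.94·5.19)/(3.44+2.94·1.51)] = 1.170·ln(18.70/7.865) = 1.013 mol·L⁻¹.
C_T = (C_{R0}−C_R)−C_S = 2.672 mol·L⁻¹; S̃_{S/T} = 1.013/2.672 = 0.379.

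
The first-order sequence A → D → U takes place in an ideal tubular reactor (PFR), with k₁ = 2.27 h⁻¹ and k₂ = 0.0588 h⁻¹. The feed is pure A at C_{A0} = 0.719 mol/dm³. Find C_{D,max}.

0.652 mol/dm³

At the optimum, C_{D,max}/C_{A0} = (k₁/k₂)^[k₂/(k₂−k₁)].
= (2.27/0.0588)^(0.0588/(0.0588−2.27)) = (38.61)^(-0.02659) = 0.9074.
C_{D,max} = 0.9074×0.719 = 0.652 mol/dm³.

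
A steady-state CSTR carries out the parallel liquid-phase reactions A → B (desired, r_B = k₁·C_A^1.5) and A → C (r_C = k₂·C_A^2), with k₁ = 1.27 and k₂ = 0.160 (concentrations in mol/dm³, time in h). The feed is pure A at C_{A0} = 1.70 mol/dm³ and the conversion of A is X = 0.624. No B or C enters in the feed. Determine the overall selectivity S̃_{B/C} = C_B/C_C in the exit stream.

9.93

Exit C_A = C_{A0}(1−X) = 1.70×0.376 = 0.6392 mol/dm³.
A CSTR operates uniformly at the exit composition, giving r_B = 0.6490 and r_C = 0.06537 (each k·C_A^n at C_A = 0.6392).
Overall selectivity = C_B/C_C = r_Bτ/(r_Cτ) = r_B/r_C = 9.93.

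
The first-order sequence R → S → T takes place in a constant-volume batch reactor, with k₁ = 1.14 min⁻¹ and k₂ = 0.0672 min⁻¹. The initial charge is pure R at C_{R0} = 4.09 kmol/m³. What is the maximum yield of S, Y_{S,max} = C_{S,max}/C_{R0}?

0.837

At the optimum, C_{S,max}/C_{R0} = (k₁/k₂)^[k₂/(k₂−k₁)].
= (1.14/0.0672)^(0.0672/(0.0672−1.14)) = (16.96)^(-0.06264) = 0.8375.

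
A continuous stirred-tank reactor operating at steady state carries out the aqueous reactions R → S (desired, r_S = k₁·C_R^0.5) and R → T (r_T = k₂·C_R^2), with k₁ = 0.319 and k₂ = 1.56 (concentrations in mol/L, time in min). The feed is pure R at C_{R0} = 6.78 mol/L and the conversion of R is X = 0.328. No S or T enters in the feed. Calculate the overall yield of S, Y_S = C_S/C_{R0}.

Exit C_R = C_{R0}(1−X) = 6.78×0.672 = 4.556 mol/L.
A CSTR operates uniformly at the exit composition, giving r_S = 0.6809 and r_T = 32.38 (each k·C_R^n at C_R = 4.556).
Fraction of consumed R going to S: r_S/(r_S+r_T) = 0.02059.
C_S = 0.02059·C_{R0}·X = 0.02059×6.78×0.328 = 0.0458 mol/L; Y_S = C_S/C_{R0} = 0.00675.

0.00675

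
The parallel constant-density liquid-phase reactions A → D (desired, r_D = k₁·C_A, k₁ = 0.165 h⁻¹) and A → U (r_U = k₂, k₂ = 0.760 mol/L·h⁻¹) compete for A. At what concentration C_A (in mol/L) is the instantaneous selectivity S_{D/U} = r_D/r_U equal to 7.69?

S_{D/U} = (k₁/k₂)·C_A ⇒ C_A = S·k₂/k₁.
= 7.69×0.760/0.165 = 35.4 mol/L.

35.4 mol/L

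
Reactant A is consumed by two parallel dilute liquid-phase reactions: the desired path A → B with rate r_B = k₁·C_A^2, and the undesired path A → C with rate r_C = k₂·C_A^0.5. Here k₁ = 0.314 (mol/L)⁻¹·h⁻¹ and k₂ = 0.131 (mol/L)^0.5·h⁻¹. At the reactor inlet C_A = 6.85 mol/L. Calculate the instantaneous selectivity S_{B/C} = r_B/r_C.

43.0

S_{B/C} = r_B/r_C = (k₁·C_A^2)/(k₂·C_A^0.5) = (k₁/k₂)·C_A^1.5.
= (0.314×6.850^2) / (0.131×6.850^0.5) = 14.73/0.3429 = 43.0.
Since the desired path is higher order in A, keeping C_A high (PFR or concentrated feed) favours B.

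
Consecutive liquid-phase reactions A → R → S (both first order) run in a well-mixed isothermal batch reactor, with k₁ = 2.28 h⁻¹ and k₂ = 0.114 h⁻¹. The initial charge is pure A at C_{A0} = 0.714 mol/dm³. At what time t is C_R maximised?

Setting dC_R/dt = 0 gives t_opt = ln(k₂/k₁)/(k₂−k₁).
= ln(0.114/2.28)/(0.114−2.28) = ln(0.05000)/-2.166 = -2.996/-2.166 = 1.38 h.

1.38 h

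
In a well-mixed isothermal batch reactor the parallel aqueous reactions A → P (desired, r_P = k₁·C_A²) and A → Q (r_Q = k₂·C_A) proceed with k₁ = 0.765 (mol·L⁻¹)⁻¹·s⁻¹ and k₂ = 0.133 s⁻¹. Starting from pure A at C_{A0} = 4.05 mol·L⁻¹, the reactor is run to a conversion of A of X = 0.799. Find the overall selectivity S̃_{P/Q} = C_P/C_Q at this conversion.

11.8

C_A = C_{A0}(1−X) = 0.8140 mol·L⁻¹.
Along a PFR/batch, dC_Q/dC_A = −r_Q/(r_P+r_Q) = −k₂/(k₂+k₁·C_A).
Integrating from C_{A0} to C_A: C_Q = (0.133/0.765)·ln[(0.133+0.765·4.05)/(0.133+0.765·0.814)] = 0.1739·ln(3.231/0.7557) = 0.2526 mol·L⁻¹.
Then C_P = (C_{A0}−C_A) − C_Q = 3.236 − 0.2526 = 2.983 mol·L⁻¹.
S̃_{P/Q} = C_P/C_Q = 2.983/0.2526 = 11.8.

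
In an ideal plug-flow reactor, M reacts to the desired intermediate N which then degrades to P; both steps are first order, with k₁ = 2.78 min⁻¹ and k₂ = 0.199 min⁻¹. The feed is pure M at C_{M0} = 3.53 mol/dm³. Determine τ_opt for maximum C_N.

For first-order series the maximum of C_N occurs at τ_opt = ln(k₂/k₁)/(k₂−k₁).
= ln(0.199/2.78)/(0.199−2.78) = ln(0.07158)/-2.581 = -2.637/-2.581 = 1.02 min.

1.02 min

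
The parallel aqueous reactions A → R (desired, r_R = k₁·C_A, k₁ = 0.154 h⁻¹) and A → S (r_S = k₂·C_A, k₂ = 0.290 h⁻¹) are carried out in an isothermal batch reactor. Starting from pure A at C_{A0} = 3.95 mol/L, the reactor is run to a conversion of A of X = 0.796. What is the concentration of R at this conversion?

1.09 mol/L

C_A = C_{A0}(1−X) = 0.8058 mol/L.
Both paths are first order in A, so the instantaneous fraction to R is constant: dC_R/d(−C_A) = k₁/(k₁+k₂) = 0.3468.
C_R = 0.3468·(C_{A0}−C_A) = 0.3468×3.144 = 1.09 mol/L.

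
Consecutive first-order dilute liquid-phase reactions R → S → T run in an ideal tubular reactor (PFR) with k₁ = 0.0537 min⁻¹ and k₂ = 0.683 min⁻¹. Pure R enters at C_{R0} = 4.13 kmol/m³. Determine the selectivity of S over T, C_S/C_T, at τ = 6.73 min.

For first-order series with pure R initially, C_S(τ) = k₁C_{R0}/(k₂−k₁)·(e^(−k₁τ) − e^(−k₂τ)).
e^(−k₁τ) = e^(−0.0537×6.73) = e^(−0.3614) = 0.6967; e^(−k₂τ) = e^(−4.597) = 0.01009.
C_S = 0.0537×4.13/(0.683−0.0537) × (0.6967−0.01009) = 0.3524×0.6866 = 0.2420 kmol/m³.
C_R = C_{R0}e^(−k₁τ) = 2.877 kmol/m³, so C_T = C_{R0}−C_R−C_S = 1.011 kmol/m³; C_S/C_T = 0.239.

0.239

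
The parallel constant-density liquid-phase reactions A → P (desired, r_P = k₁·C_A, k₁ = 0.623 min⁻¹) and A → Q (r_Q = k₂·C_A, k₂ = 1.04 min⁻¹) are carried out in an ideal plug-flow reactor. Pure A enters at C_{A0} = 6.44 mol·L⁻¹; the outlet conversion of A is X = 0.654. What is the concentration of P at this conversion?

C_A = C_{A0}(1−X) = 2.228 mol·L⁻¹.
Both paths are first order in A, so the instantaneous fraction to P is constant: dC_P/d(−C_A) = k₁/(k₁+k₂) = 0.3746.
C_P = 0.3746·(C_{A0}−C_A) = 0.3746×4.212 = 1.58 mol·L⁻¹.

1.58 mol·L⁻¹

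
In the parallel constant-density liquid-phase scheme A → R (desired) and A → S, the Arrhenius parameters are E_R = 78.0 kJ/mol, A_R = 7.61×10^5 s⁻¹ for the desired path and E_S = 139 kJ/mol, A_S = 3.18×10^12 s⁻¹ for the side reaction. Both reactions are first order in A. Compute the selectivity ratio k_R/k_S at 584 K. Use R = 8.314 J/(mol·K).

0.0684

Since both paths have the same order in A, the concentration cancels and S_{R/S} = k_R/k_S = (A_R/A_S)·exp[(E_S−E_R)/(RT)].
(E_S−E_R)/(RT) = (139−78.0)×10³/(8.314×584) = 61000/4855 = 12.56.
k_R/k_S = (7.61×10^5/3.18×10^12)·exp(12.56) = 2.393×10^-7 × 2.859×10^5 = 0.0684.
Since E_R < E_S, lowering the temperature improves selectivity toward R.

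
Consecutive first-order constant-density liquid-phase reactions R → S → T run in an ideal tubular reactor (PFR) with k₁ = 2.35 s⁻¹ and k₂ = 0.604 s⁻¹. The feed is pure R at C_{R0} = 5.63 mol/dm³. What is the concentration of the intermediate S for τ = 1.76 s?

Solving the coupled first-order balances gives C_S(τ) = [k₁/(k₂−k₁)]·C_{R0}·(e^(−k₁τ) − e^(−k₂τ)).
e^(−k₁τ) = e^(−2.35×1.76) = e^(−4.136) = 0.01599; e^(−k₂τ) = e^(−1.063) = 0.3454.
C_S = 2.35×5.63/(0.604−2.35) × (0.01599−0.3454) = (-7.578)×(-0.3294) = 2.496 mol/dm³.

2.50 mol/dm³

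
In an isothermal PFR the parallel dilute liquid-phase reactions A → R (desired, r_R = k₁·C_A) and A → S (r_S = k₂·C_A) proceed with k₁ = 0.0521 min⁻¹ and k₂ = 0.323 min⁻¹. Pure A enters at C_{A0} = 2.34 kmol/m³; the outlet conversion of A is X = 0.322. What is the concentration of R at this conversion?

C_A = C_{A0}(1−X) = 1.587 kmol/m³.
Both paths are first order in A, so the instantaneous fraction to R is constant: dC_R/d(−C_A) = k₁/(k₁+k₂) = 0.1389.
C_R = 0.1389·(C_{A0}−C_A) = 0.1389×0.7535 = 0.105 kmol/m³.

0.105 kmol/m³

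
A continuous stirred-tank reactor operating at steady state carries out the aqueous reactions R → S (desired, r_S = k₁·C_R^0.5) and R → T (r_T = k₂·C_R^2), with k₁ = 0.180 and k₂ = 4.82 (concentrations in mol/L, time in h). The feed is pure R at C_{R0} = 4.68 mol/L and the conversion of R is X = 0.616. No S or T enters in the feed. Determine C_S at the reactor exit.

0.0440 mol/L

Exit C_R = C_{R0}(1−X) = 4.68×0.384 = 1.797 mol/L.
Rates in a CSTR are evaluated at the outlet concentration: r_S = 0.180×1.797^0.5 = 0.2413, r_T = 4.82×1.797^2 = 15.57.
Fraction of consumed R going to S: r_S/(r_S+r_T) = 0.01526.
C_S = 0.01526·C_{R0}·X = 0.01526×4.68×0.616 = 0.0440 mol/L.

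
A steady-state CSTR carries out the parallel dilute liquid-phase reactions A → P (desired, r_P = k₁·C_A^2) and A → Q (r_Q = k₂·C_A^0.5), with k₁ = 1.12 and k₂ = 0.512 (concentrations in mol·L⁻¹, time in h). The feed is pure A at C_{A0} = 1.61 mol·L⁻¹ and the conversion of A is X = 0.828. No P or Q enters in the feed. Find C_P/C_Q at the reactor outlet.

0.319

Exit C_A = C_{A0}(1−X) = 1.61×0.172 = 0.2769 mol·L⁻¹.
In a CSTR the entire volume is at exit conditions, so r_P = 1.12×0.2769^2 = 0.08589 and r_Q = 0.512×0.2769^0.5 = 0.2694.
Overall selectivity = C_P/C_Q = r_Pτ/(r_Qτ) = r_P/r_Q = 0.319.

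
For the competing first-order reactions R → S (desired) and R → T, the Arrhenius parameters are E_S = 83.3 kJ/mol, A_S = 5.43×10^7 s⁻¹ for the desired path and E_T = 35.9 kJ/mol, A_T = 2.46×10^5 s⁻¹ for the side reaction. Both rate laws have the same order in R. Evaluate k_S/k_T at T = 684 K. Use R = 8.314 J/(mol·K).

0.0530

With equal orders, S_{S/T} = k_S/k_T = (A_S/A_T)·exp[(E_T−E_S)/(RT)].
(E_T−E_S)/(RT) = (35.9−83.3)×10³/(8.314×684) = -47400/5687 = -8.335.
k_S/k_T = (5.43×10^7/2.46×10^5)·exp(-8.335) = 220.7 × 2.399×10^-4 = 0.0530.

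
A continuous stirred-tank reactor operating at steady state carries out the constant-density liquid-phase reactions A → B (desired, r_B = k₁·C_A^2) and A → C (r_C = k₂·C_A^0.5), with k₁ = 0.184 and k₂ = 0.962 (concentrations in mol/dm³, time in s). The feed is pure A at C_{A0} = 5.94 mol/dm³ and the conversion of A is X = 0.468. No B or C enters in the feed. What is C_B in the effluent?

Exit C_A = C_{A0}(1−X) = 5.94×0.532 = 3.160 mol/dm³.
A CSTR operates uniformly at the exit composition, giving r_B = 1.837 and r_C = 1.710 (each k·C_A^n at C_A = 3.160).
Fraction of consumed A going to B: r_B/(r_B+r_C) = 0.5179.
C_B = 0.5179·C_{A0}·X = 0.5179×5.94×0.468 = 1.44 mol/dm³.

1.44 mol/dm³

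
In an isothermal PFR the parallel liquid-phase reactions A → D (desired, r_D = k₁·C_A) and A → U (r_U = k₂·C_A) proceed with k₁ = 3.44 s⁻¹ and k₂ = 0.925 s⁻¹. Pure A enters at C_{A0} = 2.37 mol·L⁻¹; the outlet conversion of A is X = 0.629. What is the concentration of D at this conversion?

1.17 mol·L⁻¹

C_A = C_{A0}(1−X) = 0.8793 mol·L⁻¹.
Both paths are first order in A, so the instantaneous fraction to D is constant: dC_D/d(−C_A) = k₁/(k₁+k₂) = 0.7881.
C_D = 0.7881·(C_{A0}−C_A) = 0.7881×1.491 = 1.17 mol·L⁻¹.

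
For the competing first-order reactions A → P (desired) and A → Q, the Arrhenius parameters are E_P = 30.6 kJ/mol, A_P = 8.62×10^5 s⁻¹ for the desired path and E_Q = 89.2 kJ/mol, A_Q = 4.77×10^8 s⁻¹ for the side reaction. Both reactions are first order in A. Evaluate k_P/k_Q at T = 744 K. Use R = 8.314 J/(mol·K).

23.5

Since both paths have the same order in A, the concentration cancels and S_{P/Q} = k_P/k_Q = (A_P/A_Q)·exp[(E_Q−E_P)/(RT)].
(E_Q−E_P)/(RT) = (89.2−30.6)×10³/(8.314×744) = 58600/6186 = 9.474.
k_P/k_Q = (8.62×10^5/4.77×10^8)·exp(9.474) = 0.001807 × 13012 = 23.5.
Since E_P < E_Q, lowering the temperature improves selectivity toward P.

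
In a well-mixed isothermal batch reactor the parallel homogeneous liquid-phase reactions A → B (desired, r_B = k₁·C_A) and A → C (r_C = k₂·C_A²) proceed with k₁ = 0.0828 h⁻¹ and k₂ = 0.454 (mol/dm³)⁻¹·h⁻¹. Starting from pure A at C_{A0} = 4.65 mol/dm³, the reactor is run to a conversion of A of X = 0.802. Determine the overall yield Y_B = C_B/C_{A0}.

C_A = C_{A0}(1−X) = 0.9207 mol/dm³.
Along a PFR/batch, dC_B/dC_A = −r_B/(r_B+r_C) = −k₁/(k₁+k₂·C_A).
Integrating from C_{A0} to C_A: C_B = (0.0828/0.454)·ln[(0.0828+0.454·4.65)/(0.0828+0.454·0.921)] = 0.1824·ln(2.194/0.5008) = 0.2694 mol/dm³.
Y_B = C_B/C_{A0} = 0.2694/4.65 = 0.0579.

0.0579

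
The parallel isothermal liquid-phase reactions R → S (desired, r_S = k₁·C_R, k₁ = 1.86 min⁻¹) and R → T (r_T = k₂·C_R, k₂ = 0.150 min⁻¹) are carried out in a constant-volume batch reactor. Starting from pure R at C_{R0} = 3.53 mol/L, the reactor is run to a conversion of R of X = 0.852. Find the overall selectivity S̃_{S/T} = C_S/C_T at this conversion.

12.4

C_R = C_{R0}(1−X) = 0.5224 mol/L.
Both paths are first order in R, so the instantaneous fraction to S is constant: dC_S/d(−C_R) = k₁/(k₁+k₂) = 0.9254.
C_S = 0.9254·(C_{R0}−C_R) = 0.9254×3.008 = 2.78 mol/L.
C_T = (C_{R0}−C_R)−C_S = 0.2244 mol/L; S̃_{S/T} = 2.783/0.2244 = 12.4.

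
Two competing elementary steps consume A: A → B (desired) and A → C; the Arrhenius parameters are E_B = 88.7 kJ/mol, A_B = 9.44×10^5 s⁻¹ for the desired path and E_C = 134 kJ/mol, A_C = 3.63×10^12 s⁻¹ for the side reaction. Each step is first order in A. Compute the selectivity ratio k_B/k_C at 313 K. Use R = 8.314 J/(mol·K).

k_B/k_C = (A_B/A_C)·exp[−(E_B−E_C)/(RT)] = (A_B/A_C)·exp[(E_C−E_B)/(RT)].
(E_C−E_B)/(RT) = (134−88.7)×10³/(8.314×313) = 45300/2602 = 17.41.
k_B/k_C = (9.44×10^5/3.63×10^12)·exp(17.41) = 2.601×10^-7 × 3.632×10^7 = 9.44.

9.44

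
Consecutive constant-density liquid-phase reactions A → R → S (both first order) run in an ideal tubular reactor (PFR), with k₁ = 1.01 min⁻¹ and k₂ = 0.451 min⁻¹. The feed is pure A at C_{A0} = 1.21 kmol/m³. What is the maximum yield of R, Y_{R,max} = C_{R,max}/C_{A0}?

At the optimum, C_{R,max}/C_{A0} = (k₁/k₂)^[k₂/(k₂−k₁)].
= (1.01/0.451)^(0.451/(0.451−1.01)) = (2.239)^(-0.8068) = 0.5218.

0.522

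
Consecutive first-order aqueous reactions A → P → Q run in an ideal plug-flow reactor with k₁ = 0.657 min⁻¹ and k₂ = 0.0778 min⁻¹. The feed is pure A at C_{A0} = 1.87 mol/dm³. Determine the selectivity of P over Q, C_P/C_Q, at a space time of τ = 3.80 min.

Solving the coupled first-order balances gives C_P(τ) = [k₁/(k₂−k₁)]·C_{A0}·(e^(−k₁τ) − e^(−k₂τ)).
e^(−k₁τ) = e^(−0.657×3.80) = e^(−2.497) = 0.08236; e^(−k₂τ) = e^(−0.2956) = 0.7441.
C_P = 0.657×1.87/(0.0778−0.657) × (0.08236−0.7441) = (-2.121)×(-0.6617) = 1.404 mol/dm³.
C_A = C_{A0}e^(−k₁τ) = 0.1540 mol/dm³, so C_Q = C_{A0}−C_A−C_P = 0.3124 mol/dm³; C_P/C_Q = 4.49.

4.49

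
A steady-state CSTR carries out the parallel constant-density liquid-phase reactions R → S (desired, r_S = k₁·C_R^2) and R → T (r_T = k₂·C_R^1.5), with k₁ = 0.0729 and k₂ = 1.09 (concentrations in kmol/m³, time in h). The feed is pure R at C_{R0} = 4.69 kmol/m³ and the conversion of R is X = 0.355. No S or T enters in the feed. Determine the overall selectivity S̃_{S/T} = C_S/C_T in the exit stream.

0.116

Exit C_R = C_{R0}(1−X) = 4.69×0.645 = 3.025 kmol/m³.
A CSTR operates uniformly at the exit composition, giving r_S = 0.6671 and r_T = 5.735 (each k·C_R^n at C_R = 3.025).
Overall selectivity = C_S/C_T = r_Sτ/(r_Tτ) = r_S/r_T = 0.116.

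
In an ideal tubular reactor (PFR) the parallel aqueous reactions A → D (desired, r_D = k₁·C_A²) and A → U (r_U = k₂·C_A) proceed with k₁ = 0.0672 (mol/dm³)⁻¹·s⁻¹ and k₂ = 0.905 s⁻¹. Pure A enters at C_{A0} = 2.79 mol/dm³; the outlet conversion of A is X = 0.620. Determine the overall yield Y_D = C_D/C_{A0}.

0.0770

C_A = C_{A0}(1−X) = 1.060 mol/dm³.
Along a PFR/batch, dC_U/dC_A = −r_U/(r_D+r_U) = −k₂/(k₂+k₁·C_A).
Integrating from C_{A0} to C_A: C_U = (0.905/0.0672)·ln[(0.905+0.0672·2.79)/(0.905+0.0672·1.06)] = 13.47·ln(1.092/0.9762) = 1.515 mol/dm³.
Then C_D = (C_{A0}−C_A) − C_U = 1.730 − 1.515 = 0.2147 mol/dm³.
Y_D = C_D/C_{A0} = 0.2147/2.79 = 0.0770.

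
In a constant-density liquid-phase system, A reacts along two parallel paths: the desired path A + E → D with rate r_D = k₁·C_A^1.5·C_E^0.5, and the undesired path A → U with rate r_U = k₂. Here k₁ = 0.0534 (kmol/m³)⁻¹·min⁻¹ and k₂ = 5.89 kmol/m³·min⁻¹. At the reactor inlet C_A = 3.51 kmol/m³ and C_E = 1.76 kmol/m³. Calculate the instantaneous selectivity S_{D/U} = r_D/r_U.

0.0791

S_{D/U} = r_D/r_U = (k₁·C_A^1.5·C_E^0.5)/(k₂) = (k₁/k₂)·C_A^1.5·C_E^0.5.
= (0.0534×3.510^1.5×1.760^0.5) / (5.89) = 0.4659/5.890 = 0.0791.
Since the desired path is higher order in A, keeping C_A high (PFR or concentrated feed) favours D.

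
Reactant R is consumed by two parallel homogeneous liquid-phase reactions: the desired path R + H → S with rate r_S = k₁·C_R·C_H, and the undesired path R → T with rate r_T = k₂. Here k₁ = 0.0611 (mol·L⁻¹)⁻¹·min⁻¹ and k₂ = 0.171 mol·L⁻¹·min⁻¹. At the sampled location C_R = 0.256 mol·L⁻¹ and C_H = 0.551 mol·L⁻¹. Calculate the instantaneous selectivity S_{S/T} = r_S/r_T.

S_{S/T} = r_S/r_T = (k₁·C_R·C_H)/(k₂) = (k₁/k₂)·C_R·C_H.
= (0.0611×0.2560×0.5510) / (0.171) = 0.008619/0.1710 = 0.0504.

0.0504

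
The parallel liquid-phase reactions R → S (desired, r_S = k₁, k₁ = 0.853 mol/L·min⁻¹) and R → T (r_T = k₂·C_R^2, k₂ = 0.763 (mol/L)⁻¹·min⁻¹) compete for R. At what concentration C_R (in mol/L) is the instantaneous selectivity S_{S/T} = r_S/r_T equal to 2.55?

S_{S/T} = (k₁/k₂)·C_R^-2 ⇒ C_R = (S·k₂/k₁)^(-0.5).
= (2.55×0.763/0.853)^(-0.5) = (2.281)^(-0.5) = 0.662 mol/L.

0.662 mol/L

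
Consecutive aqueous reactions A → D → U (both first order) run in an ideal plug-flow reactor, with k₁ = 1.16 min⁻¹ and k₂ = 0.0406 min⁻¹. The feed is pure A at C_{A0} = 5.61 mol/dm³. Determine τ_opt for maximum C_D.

2.99 min

For first-order series the maximum of C_D occurs at τ_opt = ln(k₂/k₁)/(k₂−k₁).
= ln(0.0406/1.16)/(0.0406−1.16) = ln(0.03500)/-1.119 = -3.352/-1.119 = 2.99 min.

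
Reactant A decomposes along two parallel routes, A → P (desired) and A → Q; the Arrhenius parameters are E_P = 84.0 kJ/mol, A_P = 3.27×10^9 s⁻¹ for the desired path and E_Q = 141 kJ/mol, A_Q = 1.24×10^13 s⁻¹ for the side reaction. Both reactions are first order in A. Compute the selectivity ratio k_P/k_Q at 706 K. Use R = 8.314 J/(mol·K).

4.35

With equal orders, S_{P/Q} = k_P/k_Q = (A_P/A_Q)·exp[(E_Q−E_P)/(RT)].
(E_Q−E_P)/(RT) = (141−84.0)×10³/(8.314×706) = 57000/5870 = 9.711.
k_P/k_Q = (3.27×10^9/1.24×10^13)·exp(9.711) = 2.637×10^-4 × 16497 = 4.35.
Since E_P < E_Q, lowering the temperature improves selectivity toward P.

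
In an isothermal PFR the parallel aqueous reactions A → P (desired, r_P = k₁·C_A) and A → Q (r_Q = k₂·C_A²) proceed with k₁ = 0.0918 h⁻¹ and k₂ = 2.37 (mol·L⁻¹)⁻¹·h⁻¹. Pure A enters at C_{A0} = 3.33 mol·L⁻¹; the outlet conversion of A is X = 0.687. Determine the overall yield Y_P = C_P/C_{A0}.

C_A = C_{A0}(1−X) = 1.042 mol·L⁻¹.
Along a PFR/batch, dC_P/dC_A = −r_P/(r_P+r_Q) = −k₁/(k₁+k₂·C_A).
Integrating from C_{A0} to C_A: C_P = (0.0918/2.37)·ln[(0.0918+2.37·3.33)/(0.0918+2.37·1.04)] = 0.03873·ln(7.984/2.562) = 0.04403 mol·L⁻¹.
Y_P = C_P/C_{A0} = 0.04403/3.33 = 0.0132.

0.0132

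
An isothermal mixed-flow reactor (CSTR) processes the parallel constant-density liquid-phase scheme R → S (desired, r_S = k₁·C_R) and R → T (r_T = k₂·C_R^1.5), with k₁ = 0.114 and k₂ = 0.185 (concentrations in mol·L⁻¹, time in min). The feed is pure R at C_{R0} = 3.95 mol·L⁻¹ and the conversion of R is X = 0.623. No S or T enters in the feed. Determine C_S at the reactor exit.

Exit C_R = C_{R0}(1−X) = 3.95×0.377 = 1.489 mol·L⁻¹.
A CSTR operates uniformly at the exit composition, giving r_S = 0.1698 and r_T = 0.3362 (each k·C_R^n at C_R = 1.489).
Fraction of consumed R going to S: r_S/(r_S+r_T) = 0.3355.
C_S = 0.3355·C_{R0}·X = 0.3355×3.95×0.623 = 0.826 mol·L⁻¹.

0.826 mol·L⁻¹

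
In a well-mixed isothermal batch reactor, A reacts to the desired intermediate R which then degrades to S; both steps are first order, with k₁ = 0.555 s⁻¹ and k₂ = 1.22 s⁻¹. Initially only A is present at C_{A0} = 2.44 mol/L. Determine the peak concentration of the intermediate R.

0.575 mol/L

Evaluating C_R at t_opt = ln(k₂/k₁)/(k₂−k₁) gives C_{R,max}/C_{A0} = (k₁/k₂)^[k₂/(k₂−k₁)].
= (0.555/1.22)^(1.22/(1.22−0.555)) = (0.4549)^(1.835) = 0.2357.
C_{R,max} = 0.2357×2.44 = 0.575 mol/L.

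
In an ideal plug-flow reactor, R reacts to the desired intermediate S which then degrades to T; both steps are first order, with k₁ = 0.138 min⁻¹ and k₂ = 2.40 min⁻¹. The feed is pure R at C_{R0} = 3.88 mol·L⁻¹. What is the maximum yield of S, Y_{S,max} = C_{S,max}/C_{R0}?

Evaluating C_S at τ_opt = ln(k₂/k₁)/(k₂−k₁) gives C_{S,max}/C_{R0} = (k₁/k₂)^[k₂/(k₂−k₁)].
= (0.138/2.40)^(2.40/(2.40−0.138)) = (0.05750)^(1.061) = 0.04831.

0.0483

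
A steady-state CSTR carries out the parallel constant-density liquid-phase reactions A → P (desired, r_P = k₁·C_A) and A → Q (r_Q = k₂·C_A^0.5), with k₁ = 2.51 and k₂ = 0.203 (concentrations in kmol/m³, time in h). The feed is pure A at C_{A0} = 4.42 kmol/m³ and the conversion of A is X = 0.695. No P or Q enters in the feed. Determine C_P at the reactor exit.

Exit C_A = C_{A0}(1−X) = 4.42×0.305 = 1.348 kmol/m³.
In a CSTR the entire volume is at exit conditions, so r_P = 2.51×1.348 = 3.384 and r_Q = 0.203×1.348^0.5 = 0.2357.
Fraction of consumed A going to P: r_P/(r_P+r_Q) = 0.9349.
C_P = 0.9349·C_{A0}·X = 0.9349×4.42×0.695 = 2.87 kmol/m³.

2.87 kmol/m³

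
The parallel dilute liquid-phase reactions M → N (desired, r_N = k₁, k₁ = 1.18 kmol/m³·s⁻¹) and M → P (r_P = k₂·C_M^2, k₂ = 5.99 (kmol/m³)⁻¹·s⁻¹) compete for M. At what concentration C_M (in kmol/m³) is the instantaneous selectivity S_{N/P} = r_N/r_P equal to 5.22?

S_{N/P} = (k₁/k₂)·C_M^-2 ⇒ C_M = (S·k₂/k₁)^(-0.5).
= (5.22×5.99/1.18)^(-0.5) = (26.50)^(-0.5) = 0.194 kmol/m³.

0.194 kmol/m³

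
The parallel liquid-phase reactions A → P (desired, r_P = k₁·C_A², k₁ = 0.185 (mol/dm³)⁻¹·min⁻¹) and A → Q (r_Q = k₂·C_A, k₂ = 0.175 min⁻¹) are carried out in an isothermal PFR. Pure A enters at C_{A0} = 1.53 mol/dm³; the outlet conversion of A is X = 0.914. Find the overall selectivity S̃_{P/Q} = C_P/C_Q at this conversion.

C_A = C_{A0}(1−X) = 0.1316 mol/dm³.
Along a PFR/batch, dC_Q/dC_A = −r_Q/(r_P+r_Q) = −k₂/(k₂+k₁·C_A).
Integrating from C_{A0} to C_A: C_Q = (0.175/0.185)·ln[(0.175+0.185·1.53)/(0.175+0.185·0.132)] = 0.9459·ln(0.4581/0.1993) = 0.7870 mol/dm³.
Then C_P = (C_{A0}−C_A) − C_Q = 1.398 − 0.7870 = 0.6114 mol/dm³.
S̃_{P/Q} = C_P/C_Q = 0.6114/0.7870 = 0.777.

0.777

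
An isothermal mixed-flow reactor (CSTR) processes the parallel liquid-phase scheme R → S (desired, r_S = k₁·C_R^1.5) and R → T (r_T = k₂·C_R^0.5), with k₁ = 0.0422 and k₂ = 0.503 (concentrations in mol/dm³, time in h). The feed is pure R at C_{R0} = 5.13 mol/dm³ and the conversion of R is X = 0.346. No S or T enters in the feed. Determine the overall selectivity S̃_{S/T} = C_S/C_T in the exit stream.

0.281

Exit C_R = C_{R0}(1−X) = 5.13×0.654 = 3.355 mol/dm³.
Rates in a CSTR are evaluated at the outlet concentration: r_S = 0.0422×3.355^1.5 = 0.2593, r_T = 0.503×3.355^0.5 = 0.9213.
Overall selectivity = C_S/C_T = r_Sτ/(r_Tτ) = r_S/r_T = 0.281.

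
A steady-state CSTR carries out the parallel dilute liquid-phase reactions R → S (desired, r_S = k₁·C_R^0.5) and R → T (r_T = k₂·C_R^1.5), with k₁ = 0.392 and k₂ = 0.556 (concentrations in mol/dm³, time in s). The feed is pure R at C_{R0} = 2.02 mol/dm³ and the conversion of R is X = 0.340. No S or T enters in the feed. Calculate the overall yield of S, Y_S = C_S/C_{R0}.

0.118

Exit C_R = C_{R0}(1−X) = 2.02×0.660 = 1.333 mol/dm³.
A CSTR operates uniformly at the exit composition, giving r_S = 0.4526 and r_T = 0.8559 (each k·C_R^n at C_R = 1.333).
Fraction of consumed R going to S: r_S/(r_S+r_T) = 0.3459.
C_S = 0.3459·C_{R0}·X = 0.3459×2.02×0.340 = 0.238 mol/dm³; Y_S = C_S/C_{R0} = 0.118.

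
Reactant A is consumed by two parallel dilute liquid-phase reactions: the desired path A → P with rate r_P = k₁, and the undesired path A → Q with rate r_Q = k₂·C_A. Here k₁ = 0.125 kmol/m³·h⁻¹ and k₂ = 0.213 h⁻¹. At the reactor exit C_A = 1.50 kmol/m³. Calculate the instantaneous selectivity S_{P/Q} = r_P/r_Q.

S_{P/Q} = r_P/r_Q = (k₁)/(k₂·C_A) = (k₁/k₂)·C_A⁻¹.
= (0.125) / (0.213×1.500) = 0.1250/0.3195 = 0.391.
The undesired path is higher order in A, so low C_A (CSTR or dilute feed) favours P.

0.391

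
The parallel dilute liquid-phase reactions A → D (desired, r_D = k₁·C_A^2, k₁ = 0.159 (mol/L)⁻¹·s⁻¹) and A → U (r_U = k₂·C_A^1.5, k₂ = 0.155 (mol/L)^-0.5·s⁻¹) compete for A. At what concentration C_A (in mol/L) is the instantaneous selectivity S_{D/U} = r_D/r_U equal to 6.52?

40.4 mol/L

S_{D/U} = (k₁/k₂)·C_A^0.5 ⇒ C_A = (S·k₂/k₁)^(2).
= (6.52×0.155/0.159)^(2) = (6.356)^(2) = 40.4 mol/L.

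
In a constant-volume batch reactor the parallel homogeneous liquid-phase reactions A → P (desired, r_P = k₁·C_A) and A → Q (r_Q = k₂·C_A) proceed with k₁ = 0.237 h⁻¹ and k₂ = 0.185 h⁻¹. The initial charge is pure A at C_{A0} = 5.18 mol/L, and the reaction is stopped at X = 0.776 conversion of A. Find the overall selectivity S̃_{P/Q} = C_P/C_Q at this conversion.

C_A = C_{A0}(1−X) = 1.160 mol/L.
Both paths are first order in A, so the instantaneous fraction to P is constant: dC_P/d(−C_A) = k₁/(k₁+k₂) = 0.5616.
C_P = 0.5616·(C_{A0}−C_A) = 0.5616×4.020 = 2.26 mol/L.
C_Q = (C_{A0}−C_A)−C_P = 1.762 mol/L; S̃_{P/Q} = 2.257/1.762 = 1.28.

1.28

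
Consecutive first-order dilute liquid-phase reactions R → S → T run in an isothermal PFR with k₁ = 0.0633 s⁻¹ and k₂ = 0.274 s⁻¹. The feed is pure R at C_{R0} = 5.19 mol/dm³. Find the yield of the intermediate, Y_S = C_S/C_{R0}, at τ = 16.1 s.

The intermediate concentration in a first-order A→B→C sequence is C_S = k₁C_{R0}(e^(−k₁τ) − e^(−k₂τ))/(k₂−k₁).
e^(−k₁τ) = e^(−0.0633×16.1) = e^(−1.019) = 0.3609; e^(−k₂τ) = e^(−4.411) = 0.01214.
C_S = 0.0633×5.19/(0.274−0.0633) × (0.3609−0.01214) = 1.559×0.3488 = 0.5438 mol/dm³.
Y_S = C_S/C_{R0} = 0.5438/5.19 = 0.105.

0.105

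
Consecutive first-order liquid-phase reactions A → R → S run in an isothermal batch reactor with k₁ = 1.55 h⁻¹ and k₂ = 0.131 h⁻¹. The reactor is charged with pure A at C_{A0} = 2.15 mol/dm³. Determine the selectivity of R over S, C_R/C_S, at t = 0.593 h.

22.0

The intermediate concentration in a first-order A→B→C sequence is C_R = k₁C_{A0}(e^(−k₁t) − e^(−k₂t))/(k₂−k₁).
e^(−k₁t) = e^(−1.55×0.593) = e^(−0.9192) = 0.3989; e^(−k₂t) = e^(−0.07768) = 0.9253.
C_R = 1.55×2.15/(0.131−1.55) × (0.3989−0.9253) = (-2.348)×(-0.5264) = 1.236 mol/dm³.
C_A = C_{A0}e^(−k₁t) = 0.8575 mol/dm³, so C_S = C_{A0}−C_A−C_R = 0.05621 mol/dm³; C_R/C_S = 22.0.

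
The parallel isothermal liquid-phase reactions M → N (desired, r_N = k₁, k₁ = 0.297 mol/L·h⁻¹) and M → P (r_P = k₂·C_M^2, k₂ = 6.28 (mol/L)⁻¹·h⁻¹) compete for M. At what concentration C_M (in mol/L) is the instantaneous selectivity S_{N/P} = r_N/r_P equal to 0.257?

S_{N/P} = (k₁/k₂)·C_M^-2 ⇒ C_M = (S·k₂/k₁)^(-0.5).
= (0.257×6.28/0.297)^(-0.5) = (5.434)^(-0.5) = 0.429 mol/L.

0.429 mol/L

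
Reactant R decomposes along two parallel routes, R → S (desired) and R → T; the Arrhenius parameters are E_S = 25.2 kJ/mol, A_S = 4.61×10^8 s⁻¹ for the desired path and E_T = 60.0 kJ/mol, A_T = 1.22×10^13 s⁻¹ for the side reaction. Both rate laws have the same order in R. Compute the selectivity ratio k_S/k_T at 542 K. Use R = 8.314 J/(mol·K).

0.0854

With equal orders, S_{S/T} = k_S/k_T = (A_S/A_T)·exp[(E_T−E_S)/(RT)].
(E_T−E_S)/(RT) = (60.0−25.2)×10³/(8.314×542) = 34800/4506 = 7.723.
k_S/k_T = (4.61×10^8/1.22×10^13)·exp(7.723) = 3.779×10^-5 × 2259 = 0.0854.
Since E_S < E_T, lowering the temperature improves selectivity toward S.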